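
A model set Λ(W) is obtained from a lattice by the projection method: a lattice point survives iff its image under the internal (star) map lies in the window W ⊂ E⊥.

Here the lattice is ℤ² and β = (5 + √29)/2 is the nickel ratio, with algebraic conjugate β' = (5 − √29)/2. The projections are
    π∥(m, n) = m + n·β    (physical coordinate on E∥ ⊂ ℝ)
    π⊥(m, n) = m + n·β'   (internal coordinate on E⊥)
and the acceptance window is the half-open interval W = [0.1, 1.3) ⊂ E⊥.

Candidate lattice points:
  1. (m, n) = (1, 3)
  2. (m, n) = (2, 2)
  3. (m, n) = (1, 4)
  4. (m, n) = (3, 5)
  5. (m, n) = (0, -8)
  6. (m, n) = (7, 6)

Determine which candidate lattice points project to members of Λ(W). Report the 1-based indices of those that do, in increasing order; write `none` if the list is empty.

Numerically β ≈ 5.192582 and β' = −1/β ≈ -0.192582.
[1] lift (1,3): star map gives 0.422253; window check 0.1 ≤ 0.422253 < 1.3 is true → IN Λ
[2] lift (2,2): star map gives 1.614835; window check 0.1 ≤ 1.614835 < 1.3 is false → out
[3] lift (1,4): star map gives 0.229670; window check 0.1 ≤ 0.229670 < 1.3 is true → IN Λ
[4] lift (3,5): star map gives 2.037088; window check 0.1 ≤ 2.037088 < 1.3 is false → out
[5] lift (0,-8): star map gives 1.540659; window check 0.1 ≤ 1.540659 < 1.3 is false → out
[6] lift (7,6): star map gives 5.844506; window check 0.1 ≤ 5.844506 < 1.3 is false → out

1, 3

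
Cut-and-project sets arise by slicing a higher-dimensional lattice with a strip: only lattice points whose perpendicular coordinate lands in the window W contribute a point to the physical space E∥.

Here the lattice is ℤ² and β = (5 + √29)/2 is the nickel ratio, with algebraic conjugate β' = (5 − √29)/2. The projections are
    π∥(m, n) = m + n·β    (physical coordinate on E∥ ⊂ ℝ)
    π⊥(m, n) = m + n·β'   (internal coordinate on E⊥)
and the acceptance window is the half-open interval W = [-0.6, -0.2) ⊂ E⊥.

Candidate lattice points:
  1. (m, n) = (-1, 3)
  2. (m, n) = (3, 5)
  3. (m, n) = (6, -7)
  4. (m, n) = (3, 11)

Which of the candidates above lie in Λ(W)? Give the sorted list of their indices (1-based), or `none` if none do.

Numerically β ≈ 5.19258 and β' = −1/β ≈ -0.19258.
candidate 1: (m,n)=(-1,3) → π∥ = -1+3·β ≈ 14.57775, π⊥ = -1+3·β' ≈ -1.57775 ∉ [-0.6, -0.2) ⇒ out
candidate 2: (m,n)=(3,5) → π∥ = 3+5·β ≈ 28.96291, π⊥ = 3+5·β' ≈ 2.03709 ∉ [-0.6, -0.2) ⇒ out
candidate 3: (m,n)=(6,-7) → π∥ = 6-7·β ≈ -30.34808, π⊥ = 6-7·β' ≈ 7.34808 ∉ [-0.6, -0.2) ⇒ out
candidate 4: (m,n)=(3,11) → π∥ = 3+11·β ≈ 60.11841, π⊥ = 3+11·β' ≈ 0.88159 ∉ [-0.6, -0.2) ⇒ out

none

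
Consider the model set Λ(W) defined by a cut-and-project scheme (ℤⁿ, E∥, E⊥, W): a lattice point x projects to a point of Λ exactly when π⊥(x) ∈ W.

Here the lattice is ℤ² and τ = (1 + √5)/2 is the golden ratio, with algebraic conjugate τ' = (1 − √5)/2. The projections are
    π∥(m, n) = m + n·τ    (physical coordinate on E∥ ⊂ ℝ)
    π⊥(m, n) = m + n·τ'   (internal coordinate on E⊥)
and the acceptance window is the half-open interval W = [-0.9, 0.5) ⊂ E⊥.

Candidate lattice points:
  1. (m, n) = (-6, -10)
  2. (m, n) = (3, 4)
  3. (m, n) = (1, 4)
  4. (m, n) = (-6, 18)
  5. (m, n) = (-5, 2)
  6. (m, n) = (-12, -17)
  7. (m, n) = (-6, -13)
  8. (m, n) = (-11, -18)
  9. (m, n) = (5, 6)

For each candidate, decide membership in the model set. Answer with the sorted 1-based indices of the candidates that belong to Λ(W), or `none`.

τ' = (1−√5)/2 ≈ -0.61803.
[1] lift (-6,-10): star map gives 0.18034; window check -0.9 ≤ 0.18034 < 0.5 is true → IN Λ
[2] lift (3,4): star map gives 0.52786; window check -0.9 ≤ 0.52786 < 0.5 is false → out
[3] lift (1,4): star map gives -1.47214; window check -0.9 ≤ -1.47214 < 0.5 is false → out
[4] lift (-6,18): star map gives -17.12461; window check -0.9 ≤ -17.12461 < 0.5 is false → out
[5] lift (-5,2): star map gives -6.23607; window check -0.9 ≤ -6.23607 < 0.5 is false → out
[6] lift (-12,-17): star map gives -1.49342; window check -0.9 ≤ -1.49342 < 0.5 is false → out
[7] lift (-6,-13): star map gives 2.03444; window check -0.9 ≤ 2.03444 < 0.5 is false → out
[8] lift (-11,-18): star map gives 0.12461; window check -0.9 ≤ 0.12461 < 0.5 is true → IN Λ
[9] lift (5,6): star map gives 1.29180; window check -0.9 ≤ 1.29180 < 0.5 is false → out

1, 8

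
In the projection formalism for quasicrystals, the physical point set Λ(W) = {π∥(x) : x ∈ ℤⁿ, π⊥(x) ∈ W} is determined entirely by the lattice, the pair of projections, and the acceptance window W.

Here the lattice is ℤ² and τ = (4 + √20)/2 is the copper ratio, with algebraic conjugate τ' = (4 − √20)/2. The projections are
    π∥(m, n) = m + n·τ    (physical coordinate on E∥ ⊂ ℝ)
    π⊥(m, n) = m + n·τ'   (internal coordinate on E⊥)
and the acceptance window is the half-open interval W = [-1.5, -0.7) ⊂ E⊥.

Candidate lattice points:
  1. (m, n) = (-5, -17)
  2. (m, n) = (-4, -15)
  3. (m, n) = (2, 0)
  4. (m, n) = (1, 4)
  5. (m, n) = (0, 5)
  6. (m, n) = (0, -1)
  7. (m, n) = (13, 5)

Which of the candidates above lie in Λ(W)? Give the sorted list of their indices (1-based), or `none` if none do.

Compute τ' = (4−√20)/2 = -0.23607, so π⊥(m,n) = m -0.23607·n.
#1 (-5,-17): internal coord -5 + (-17)·τ' = -0.98684; -0.98684 ∈ [-1.5, -0.7) → IN Λ
#2 (-4,-15): internal coord -4 + (-15)·τ' = -0.45898; -0.45898 ∉ [-1.5, -0.7) → out
#3 (2,0): internal coord 2 + (0)·τ' = +2.00000; +2.00000 ∉ [-1.5, -0.7) → out
#4 (1,4): internal coord 1 + (4)·τ' = +0.05573; +0.05573 ∉ [-1.5, -0.7) → out
#5 (0,5): internal coord 0 + (5)·τ' = -1.18034; -1.18034 ∈ [-1.5, -0.7) → IN Λ
#6 (0,-1): internal coord 0 + (-1)·τ' = +0.23607; +0.23607 ∉ [-1.5, -0.7) → out
#7 (13,5): internal coord 13 + (5)·τ' = +11.81966; +11.81966 ∉ [-1.5, -0.7) → out

1, 5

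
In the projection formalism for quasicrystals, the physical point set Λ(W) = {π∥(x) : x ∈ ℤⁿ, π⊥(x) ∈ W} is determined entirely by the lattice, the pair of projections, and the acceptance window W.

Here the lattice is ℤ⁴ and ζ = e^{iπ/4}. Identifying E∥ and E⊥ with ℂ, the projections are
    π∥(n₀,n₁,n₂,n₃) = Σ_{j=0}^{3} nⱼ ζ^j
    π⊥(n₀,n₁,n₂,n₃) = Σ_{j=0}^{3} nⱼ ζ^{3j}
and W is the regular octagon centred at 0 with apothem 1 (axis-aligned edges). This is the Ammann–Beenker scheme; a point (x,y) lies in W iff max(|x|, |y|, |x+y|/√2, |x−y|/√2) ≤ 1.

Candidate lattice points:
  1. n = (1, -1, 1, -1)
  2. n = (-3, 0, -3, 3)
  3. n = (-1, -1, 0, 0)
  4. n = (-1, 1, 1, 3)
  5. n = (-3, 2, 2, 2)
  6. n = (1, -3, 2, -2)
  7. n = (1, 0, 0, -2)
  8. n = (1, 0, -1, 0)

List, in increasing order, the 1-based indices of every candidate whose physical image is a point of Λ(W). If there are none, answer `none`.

With ζ = e^{iπ/4} the internal vectors are ζ^0,ζ^3,ζ^6,ζ^9.
candidate 1: n = (1, -1, 1, -1) → π⊥ ≈ (+1.00000, -2.41421); max(|x|,|y|,|x±y|/√2) = 2.41421 > 1 ⇒ ∉ W
candidate 2: n = (-3, 0, -3, 3) → π⊥ ≈ (-0.87868, +5.12132); max(|x|,|y|,|x±y|/√2) = 5.12132 > 1 ⇒ ∉ W
candidate 3: n = (-1, -1, 0, 0) → π⊥ ≈ (-0.29289, -0.70711); max(|x|,|y|,|x±y|/√2) = 0.70711 ≤ 1 ⇒ ∈ W
candidate 4: n = (-1, 1, 1, 3) → π⊥ ≈ (+0.41421, +1.82843); max(|x|,|y|,|x±y|/√2) = 1.82843 > 1 ⇒ ∉ W
candidate 5: n = (-3, 2, 2, 2) → π⊥ ≈ (-3.00000, +0.82843); max(|x|,|y|,|x±y|/√2) = 3.00000 > 1 ⇒ ∉ W
candidate 6: n = (1, -3, 2, -2) → π⊥ ≈ (+1.70711, -5.53553); max(|x|,|y|,|x±y|/√2) = 5.53553 > 1 ⇒ ∉ W
candidate 7: n = (1, 0, 0, -2) → π⊥ ≈ (-0.41421, -1.41421); max(|x|,|y|,|x±y|/√2) = 1.41421 > 1 ⇒ ∉ W
candidate 8: n = (1, 0, -1, 0) → π⊥ ≈ (+1.00000, +1.00000); max(|x|,|y|,|x±y|/√2) = 1.41421 > 1 ⇒ ∉ W

3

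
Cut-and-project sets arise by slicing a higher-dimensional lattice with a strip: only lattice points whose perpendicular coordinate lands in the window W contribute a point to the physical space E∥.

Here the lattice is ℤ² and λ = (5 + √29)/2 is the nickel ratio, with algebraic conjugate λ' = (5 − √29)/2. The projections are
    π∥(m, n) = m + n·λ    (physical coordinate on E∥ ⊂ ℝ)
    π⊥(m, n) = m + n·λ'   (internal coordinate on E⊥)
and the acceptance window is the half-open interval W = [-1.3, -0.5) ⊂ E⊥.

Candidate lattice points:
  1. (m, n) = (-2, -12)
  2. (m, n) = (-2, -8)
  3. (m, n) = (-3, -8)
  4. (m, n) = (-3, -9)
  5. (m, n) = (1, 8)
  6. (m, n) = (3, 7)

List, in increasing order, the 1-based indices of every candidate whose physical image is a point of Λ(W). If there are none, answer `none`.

4, 5

Compute λ' = (5−√29)/2 = -0.19258, so π⊥(m,n) = m -0.19258·n.
[1] lift (-2,-12): star map gives 0.31099; window check -1.3 ≤ 0.31099 < -0.5 is false → out
[2] lift (-2,-8): star map gives -0.45934; window check -1.3 ≤ -0.45934 < -0.5 is false → out
[3] lift (-3,-8): star map gives -1.45934; window check -1.3 ≤ -1.45934 < -0.5 is false → out
[4] lift (-3,-9): star map gives -1.26676; window check -1.3 ≤ -1.26676 < -0.5 is true → IN Λ
[5] lift (1,8): star map gives -0.54066; window check -1.3 ≤ -0.54066 < -0.5 is true → IN Λ
[6] lift (3,7): star map gives 1.65192; window check -1.3 ≤ 1.65192 < -0.5 is false → out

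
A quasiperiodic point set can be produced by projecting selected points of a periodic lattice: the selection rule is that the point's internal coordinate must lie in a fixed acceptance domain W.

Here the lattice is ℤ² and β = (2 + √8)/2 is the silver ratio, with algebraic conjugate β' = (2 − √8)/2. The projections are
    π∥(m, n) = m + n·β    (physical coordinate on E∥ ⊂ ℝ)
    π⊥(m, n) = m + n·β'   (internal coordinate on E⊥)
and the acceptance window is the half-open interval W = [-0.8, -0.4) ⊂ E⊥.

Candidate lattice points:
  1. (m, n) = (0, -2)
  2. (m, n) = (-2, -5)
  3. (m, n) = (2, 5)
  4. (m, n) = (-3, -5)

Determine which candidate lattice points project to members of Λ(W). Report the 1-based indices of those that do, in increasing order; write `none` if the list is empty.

Compute β' = (2−√8)/2 = -0.414214, so π⊥(m,n) = m -0.414214·n.
candidate 1: (m,n)=(0,-2) → π∥ = 0-2·β ≈ -4.828427, π⊥ = 0-2·β' ≈ 0.828427 ∉ [-0.8, -0.4) ⇒ out
candidate 2: (m,n)=(-2,-5) → π∥ = -2-5·β ≈ -14.071068, π⊥ = -2-5·β' ≈ 0.071068 ∉ [-0.8, -0.4) ⇒ out
candidate 3: (m,n)=(2,5) → π∥ = 2+5·β ≈ 14.071068, π⊥ = 2+5·β' ≈ -0.071068 ∉ [-0.8, -0.4) ⇒ out
candidate 4: (m,n)=(-3,-5) → π∥ = -3-5·β ≈ -15.071068, π⊥ = -3-5·β' ≈ -0.928932 ∉ [-0.8, -0.4) ⇒ out

none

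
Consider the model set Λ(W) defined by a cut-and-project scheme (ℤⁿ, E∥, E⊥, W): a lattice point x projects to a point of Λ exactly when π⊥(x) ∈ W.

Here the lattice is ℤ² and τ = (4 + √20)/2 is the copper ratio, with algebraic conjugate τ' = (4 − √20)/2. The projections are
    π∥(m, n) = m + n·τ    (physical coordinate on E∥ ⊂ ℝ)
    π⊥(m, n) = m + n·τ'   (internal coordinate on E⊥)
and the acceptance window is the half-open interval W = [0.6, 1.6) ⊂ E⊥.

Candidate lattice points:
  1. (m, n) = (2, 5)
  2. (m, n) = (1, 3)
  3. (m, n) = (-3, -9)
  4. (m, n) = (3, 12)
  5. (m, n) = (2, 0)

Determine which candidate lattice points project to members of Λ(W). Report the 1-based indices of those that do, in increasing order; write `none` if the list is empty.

τ' = (4−√20)/2 ≈ -0.23607.
[1] lift (2,5): star map gives 0.81966; window check 0.6 ≤ 0.81966 < 1.6 is true → IN Λ
[2] lift (1,3): star map gives 0.29180; window check 0.6 ≤ 0.29180 < 1.6 is false → out
[3] lift (-3,-9): star map gives -0.87539; window check 0.6 ≤ -0.87539 < 1.6 is false → out
[4] lift (3,12): star map gives 0.16718; window check 0.6 ≤ 0.16718 < 1.6 is false → out
[5] lift (2,0): star map gives 2.00000; window check 0.6 ≤ 2.00000 < 1.6 is false → out

1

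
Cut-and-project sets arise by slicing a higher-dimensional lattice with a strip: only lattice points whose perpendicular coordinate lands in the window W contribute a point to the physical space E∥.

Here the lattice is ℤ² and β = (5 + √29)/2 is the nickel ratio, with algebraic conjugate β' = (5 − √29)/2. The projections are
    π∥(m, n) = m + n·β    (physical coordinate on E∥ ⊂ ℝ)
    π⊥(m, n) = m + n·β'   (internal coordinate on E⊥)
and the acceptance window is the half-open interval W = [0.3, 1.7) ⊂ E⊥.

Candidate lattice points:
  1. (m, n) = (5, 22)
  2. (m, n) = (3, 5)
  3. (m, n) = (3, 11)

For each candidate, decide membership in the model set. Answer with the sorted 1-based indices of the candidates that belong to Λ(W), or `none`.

1, 3

Numerically β ≈ 5.192582 and β' = −1/β ≈ -0.192582.
[1] lift (5,22): star map gives 0.763187; window check 0.3 ≤ 0.763187 < 1.7 is true → IN Λ
[2] lift (3,5): star map gives 2.037088; window check 0.3 ≤ 2.037088 < 1.7 is false → out
[3] lift (3,11): star map gives 0.881594; window check 0.3 ≤ 0.881594 < 1.7 is true → IN Λ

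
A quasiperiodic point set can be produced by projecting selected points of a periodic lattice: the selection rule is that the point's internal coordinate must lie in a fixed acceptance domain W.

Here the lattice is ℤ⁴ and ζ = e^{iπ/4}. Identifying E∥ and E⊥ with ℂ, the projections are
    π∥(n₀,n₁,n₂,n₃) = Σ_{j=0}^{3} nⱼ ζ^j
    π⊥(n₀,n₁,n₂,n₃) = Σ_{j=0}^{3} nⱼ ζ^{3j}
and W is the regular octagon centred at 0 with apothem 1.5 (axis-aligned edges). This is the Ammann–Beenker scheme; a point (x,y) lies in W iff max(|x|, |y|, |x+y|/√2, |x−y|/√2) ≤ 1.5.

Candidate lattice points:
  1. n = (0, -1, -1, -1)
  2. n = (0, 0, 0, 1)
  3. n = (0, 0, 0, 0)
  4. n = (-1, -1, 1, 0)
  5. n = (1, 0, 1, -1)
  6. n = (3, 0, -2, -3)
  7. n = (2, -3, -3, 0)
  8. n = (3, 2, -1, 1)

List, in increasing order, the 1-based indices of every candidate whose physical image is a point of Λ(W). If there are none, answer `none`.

1, 2, 3, 6

π⊥(n) = n₀ + n₁ζ³ + n₂ζ⁶ + n₃ζ⁹ where ζ = e^{iπ/4}.
candidate 1: n = (0, -1, -1, -1) → π⊥ ≈ (+0.00000, -0.41421); max(|x|,|y|,|x±y|/√2) = 0.41421 ≤ 1.5 ⇒ ∈ W
candidate 2: n = (0, 0, 0, 1) → π⊥ ≈ (+0.70711, +0.70711); max(|x|,|y|,|x±y|/√2) = 1.00000 ≤ 1.5 ⇒ ∈ W
candidate 3: n = (0, 0, 0, 0) → π⊥ ≈ (+0.00000, +0.00000); max(|x|,|y|,|x±y|/√2) = 0.00000 ≤ 1.5 ⇒ ∈ W
candidate 4: n = (-1, -1, 1, 0) → π⊥ ≈ (-0.29289, -1.70711); max(|x|,|y|,|x±y|/√2) = 1.70711 > 1.5 ⇒ ∉ W
candidate 5: n = (1, 0, 1, -1) → π⊥ ≈ (+0.29289, -1.70711); max(|x|,|y|,|x±y|/√2) = 1.70711 > 1.5 ⇒ ∉ W
candidate 6: n = (3, 0, -2, -3) → π⊥ ≈ (+0.87868, -0.12132); max(|x|,|y|,|x±y|/√2) = 0.87868 ≤ 1.5 ⇒ ∈ W
candidate 7: n = (2, -3, -3, 0) → π⊥ ≈ (+4.12132, +0.87868); max(|x|,|y|,|x±y|/√2) = 4.12132 > 1.5 ⇒ ∉ W
candidate 8: n = (3, 2, -1, 1) → π⊥ ≈ (+2.29289, +3.12132); max(|x|,|y|,|x±y|/√2) = 3.82843 > 1.5 ⇒ ∉ W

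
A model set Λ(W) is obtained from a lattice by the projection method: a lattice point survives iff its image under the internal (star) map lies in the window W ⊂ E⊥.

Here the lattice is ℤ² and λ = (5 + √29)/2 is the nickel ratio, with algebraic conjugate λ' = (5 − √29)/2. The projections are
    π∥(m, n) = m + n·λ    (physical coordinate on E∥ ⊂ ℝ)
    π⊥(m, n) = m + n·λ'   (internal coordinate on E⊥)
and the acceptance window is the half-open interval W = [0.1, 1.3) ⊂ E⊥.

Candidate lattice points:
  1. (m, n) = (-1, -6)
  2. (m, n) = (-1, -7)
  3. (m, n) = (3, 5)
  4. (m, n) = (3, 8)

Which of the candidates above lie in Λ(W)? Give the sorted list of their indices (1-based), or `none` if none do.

1, 2

Compute λ' = (5−√29)/2 = -0.1926, so π⊥(m,n) = m -0.1926·n.
candidate 1: (m,n)=(-1,-6) → π∥ = -1-6·λ ≈ -32.1555, π⊥ = -1-6·λ' ≈ 0.1555 ∈ [0.1, 1.3) ⇒ IN Λ
candidate 2: (m,n)=(-1,-7) → π∥ = -1-7·λ ≈ -37.3481, π⊥ = -1-7·λ' ≈ 0.3481 ∈ [0.1, 1.3) ⇒ IN Λ
candidate 3: (m,n)=(3,5) → π∥ = 3+5·λ ≈ 28.9629, π⊥ = 3+5·λ' ≈ 2.0371 ∉ [0.1, 1.3) ⇒ out
candidate 4: (m,n)=(3,8) → π∥ = 3+8·λ ≈ 44.5407, π⊥ = 3+8·λ' ≈ 1.4593 ∉ [0.1, 1.3) ⇒ out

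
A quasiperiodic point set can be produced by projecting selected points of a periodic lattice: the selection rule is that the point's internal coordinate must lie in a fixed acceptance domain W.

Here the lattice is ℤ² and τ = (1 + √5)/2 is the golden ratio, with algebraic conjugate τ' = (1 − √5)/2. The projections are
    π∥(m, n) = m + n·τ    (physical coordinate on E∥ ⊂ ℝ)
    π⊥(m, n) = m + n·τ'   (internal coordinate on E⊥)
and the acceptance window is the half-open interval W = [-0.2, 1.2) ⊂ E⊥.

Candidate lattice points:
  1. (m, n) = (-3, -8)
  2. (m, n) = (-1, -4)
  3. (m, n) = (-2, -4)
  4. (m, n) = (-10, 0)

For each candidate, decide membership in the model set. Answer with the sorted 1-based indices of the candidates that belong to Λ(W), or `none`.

Numerically τ ≈ 1.6180 and τ' = −1/τ ≈ -0.6180.
candidate 1: (m,n)=(-3,-8) → π∥ = -3-8·τ ≈ -15.9443, π⊥ = -3-8·τ' ≈ 1.9443 ∉ [-0.2, 1.2) ⇒ out
candidate 2: (m,n)=(-1,-4) → π∥ = -1-4·τ ≈ -7.4721, π⊥ = -1-4·τ' ≈ 1.4721 ∉ [-0.2, 1.2) ⇒ out
candidate 3: (m,n)=(-2,-4) → π∥ = -2-4·τ ≈ -8.4721, π⊥ = -2-4·τ' ≈ 0.4721 ∈ [-0.2, 1.2) ⇒ IN Λ
candidate 4: (m,n)=(-10,0) → π∥ = -10+0·τ ≈ -10.0000, π⊥ = -10+0·τ' ≈ -10.0000 ∉ [-0.2, 1.2) ⇒ out

3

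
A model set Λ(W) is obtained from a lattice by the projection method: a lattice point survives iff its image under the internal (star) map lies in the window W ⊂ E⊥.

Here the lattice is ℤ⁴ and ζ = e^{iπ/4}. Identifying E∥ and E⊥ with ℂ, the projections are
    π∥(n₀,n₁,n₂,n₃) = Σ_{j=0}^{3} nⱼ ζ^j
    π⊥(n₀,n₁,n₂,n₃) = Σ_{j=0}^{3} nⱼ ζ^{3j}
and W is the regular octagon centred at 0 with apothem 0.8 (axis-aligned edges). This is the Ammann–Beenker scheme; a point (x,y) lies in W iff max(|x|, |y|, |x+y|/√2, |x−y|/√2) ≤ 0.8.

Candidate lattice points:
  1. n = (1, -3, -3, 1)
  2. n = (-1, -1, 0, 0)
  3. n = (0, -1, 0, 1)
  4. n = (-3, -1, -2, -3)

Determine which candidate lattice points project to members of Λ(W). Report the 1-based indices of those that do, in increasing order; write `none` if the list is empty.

2

π⊥(n) = n₀ + n₁ζ³ + n₂ζ⁶ + n₃ζ⁹ where ζ = e^{iπ/4}.
candidate 1: n = (1, -3, -3, 1) → π⊥ ≈ (+3.8284, +1.5858); max(|x|,|y|,|x±y|/√2) = 3.8284 > 0.8 ⇒ ∉ W
candidate 2: n = (-1, -1, 0, 0) → π⊥ ≈ (-0.2929, -0.7071); max(|x|,|y|,|x±y|/√2) = 0.7071 ≤ 0.8 ⇒ ∈ W
candidate 3: n = (0, -1, 0, 1) → π⊥ ≈ (+1.4142, +0.0000); max(|x|,|y|,|x±y|/√2) = 1.4142 > 0.8 ⇒ ∉ W
candidate 4: n = (-3, -1, -2, -3) → π⊥ ≈ (-4.4142, -0.8284); max(|x|,|y|,|x±y|/√2) = 4.4142 > 0.8 ⇒ ∉ W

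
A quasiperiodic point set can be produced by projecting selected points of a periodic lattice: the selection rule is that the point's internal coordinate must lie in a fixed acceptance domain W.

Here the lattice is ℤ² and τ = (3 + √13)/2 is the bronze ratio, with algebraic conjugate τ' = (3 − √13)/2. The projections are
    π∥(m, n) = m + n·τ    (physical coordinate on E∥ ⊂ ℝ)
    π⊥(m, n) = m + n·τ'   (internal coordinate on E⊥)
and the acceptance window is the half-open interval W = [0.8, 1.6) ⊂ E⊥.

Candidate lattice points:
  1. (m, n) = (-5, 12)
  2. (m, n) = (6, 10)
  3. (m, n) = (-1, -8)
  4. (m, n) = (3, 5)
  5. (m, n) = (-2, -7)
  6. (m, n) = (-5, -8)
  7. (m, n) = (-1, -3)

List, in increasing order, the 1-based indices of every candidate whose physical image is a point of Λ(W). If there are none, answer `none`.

3, 4

Numerically τ ≈ 3.3028 and τ' = −1/τ ≈ -0.3028.
candidate 1: (m,n)=(-5,12) → π∥ = -5+12·τ ≈ 34.6333, π⊥ = -5+12·τ' ≈ -8.6333 ∉ [0.8, 1.6) ⇒ out
candidate 2: (m,n)=(6,10) → π∥ = 6+10·τ ≈ 39.0278, π⊥ = 6+10·τ' ≈ 2.9722 ∉ [0.8, 1.6) ⇒ out
candidate 3: (m,n)=(-1,-8) → π∥ = -1-8·τ ≈ -27.4222, π⊥ = -1-8·τ' ≈ 1.4222 ∈ [0.8, 1.6) ⇒ IN Λ
candidate 4: (m,n)=(3,5) → π∥ = 3+5·τ ≈ 19.5139, π⊥ = 3+5·τ' ≈ 1.4861 ∈ [0.8, 1.6) ⇒ IN Λ
candidate 5: (m,n)=(-2,-7) → π∥ = -2-7·τ ≈ -25.1194, π⊥ = -2-7·τ' ≈ 0.1194 ∉ [0.8, 1.6) ⇒ out
candidate 6: (m,n)=(-5,-8) → π∥ = -5-8·τ ≈ -31.4222, π⊥ = -5-8·τ' ≈ -2.5778 ∉ [0.8, 1.6) ⇒ out
candidate 7: (m,n)=(-1,-3) → π∥ = -1-3·τ ≈ -10.9083, π⊥ = -1-3·τ' ≈ -0.0917 ∉ [0.8, 1.6) ⇒ out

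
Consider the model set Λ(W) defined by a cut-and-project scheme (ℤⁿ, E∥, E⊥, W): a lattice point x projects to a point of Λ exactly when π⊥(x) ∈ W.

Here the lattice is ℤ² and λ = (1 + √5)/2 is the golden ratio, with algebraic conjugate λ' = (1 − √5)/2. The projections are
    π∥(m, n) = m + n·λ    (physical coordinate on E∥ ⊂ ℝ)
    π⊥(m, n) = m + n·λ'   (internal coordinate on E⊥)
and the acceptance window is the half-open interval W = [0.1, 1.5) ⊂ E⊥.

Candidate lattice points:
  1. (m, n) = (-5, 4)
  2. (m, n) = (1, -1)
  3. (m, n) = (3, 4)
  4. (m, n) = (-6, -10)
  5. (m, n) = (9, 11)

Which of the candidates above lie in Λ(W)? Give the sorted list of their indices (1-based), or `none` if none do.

λ' = (1−√5)/2 ≈ -0.6180.
#1 (-5,4): internal coord -5 + (4)·λ' = -7.4721; -7.4721 ∉ [0.1, 1.5) → out
#2 (1,-1): internal coord 1 + (-1)·λ' = +1.6180; +1.6180 ∉ [0.1, 1.5) → out
#3 (3,4): internal coord 3 + (4)·λ' = +0.5279; +0.5279 ∈ [0.1, 1.5) → IN Λ
#4 (-6,-10): internal coord -6 + (-10)·λ' = +0.1803; +0.1803 ∈ [0.1, 1.5) → IN Λ
#5 (9,11): internal coord 9 + (11)·λ' = +2.2016; +2.2016 ∉ [0.1, 1.5) → out

3, 4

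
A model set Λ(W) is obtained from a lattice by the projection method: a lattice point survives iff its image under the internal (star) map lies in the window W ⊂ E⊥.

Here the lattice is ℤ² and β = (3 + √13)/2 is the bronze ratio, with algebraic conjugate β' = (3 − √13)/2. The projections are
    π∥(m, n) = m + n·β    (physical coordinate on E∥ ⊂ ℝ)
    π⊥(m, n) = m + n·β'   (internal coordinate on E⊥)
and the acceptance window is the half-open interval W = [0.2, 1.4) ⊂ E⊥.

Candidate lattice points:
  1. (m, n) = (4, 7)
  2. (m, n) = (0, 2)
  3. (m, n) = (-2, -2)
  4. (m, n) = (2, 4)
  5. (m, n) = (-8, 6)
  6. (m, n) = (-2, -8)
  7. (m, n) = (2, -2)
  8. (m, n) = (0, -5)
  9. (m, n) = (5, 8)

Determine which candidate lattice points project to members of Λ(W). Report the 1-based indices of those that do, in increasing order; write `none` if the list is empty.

4, 6

Numerically β ≈ 3.302776 and β' = −1/β ≈ -0.302776.
#1 (4,7): internal coord 4 + (7)·β' = +1.880571; +1.880571 ∉ [0.2, 1.4) → out
#2 (0,2): internal coord 0 + (2)·β' = -0.605551; -0.605551 ∉ [0.2, 1.4) → out
#3 (-2,-2): internal coord -2 + (-2)·β' = -1.394449; -1.394449 ∉ [0.2, 1.4) → out
#4 (2,4): internal coord 2 + (4)·β' = +0.788897; +0.788897 ∈ [0.2, 1.4) → IN Λ
#5 (-8,6): internal coord -8 + (6)·β' = -9.816654; -9.816654 ∉ [0.2, 1.4) → out
#6 (-2,-8): internal coord -2 + (-8)·β' = +0.422205; +0.422205 ∈ [0.2, 1.4) → IN Λ
#7 (2,-2): internal coord 2 + (-2)·β' = +2.605551; +2.605551 ∉ [0.2, 1.4) → out
#8 (0,-5): internal coord 0 + (-5)·β' = +1.513878; +1.513878 ∉ [0.2, 1.4) → out
#9 (5,8): internal coord 5 + (8)·β' = +2.577795; +2.577795 ∉ [0.2, 1.4) → out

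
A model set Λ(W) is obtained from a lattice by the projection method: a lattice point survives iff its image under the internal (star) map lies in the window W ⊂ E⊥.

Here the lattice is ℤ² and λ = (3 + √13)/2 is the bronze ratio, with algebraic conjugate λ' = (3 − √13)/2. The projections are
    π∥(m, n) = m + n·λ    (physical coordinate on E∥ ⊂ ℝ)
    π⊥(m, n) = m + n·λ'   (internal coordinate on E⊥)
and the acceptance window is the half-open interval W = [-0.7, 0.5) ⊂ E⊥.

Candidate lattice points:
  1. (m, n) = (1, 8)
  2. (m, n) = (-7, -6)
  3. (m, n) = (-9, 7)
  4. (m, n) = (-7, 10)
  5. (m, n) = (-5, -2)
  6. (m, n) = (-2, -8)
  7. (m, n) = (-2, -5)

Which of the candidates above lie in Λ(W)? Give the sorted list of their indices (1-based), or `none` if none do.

6, 7

λ' = (3−√13)/2 ≈ -0.302776.
#1 (1,8): internal coord 1 + (8)·λ' = -1.422205; -1.422205 ∉ [-0.7, 0.5) → out
#2 (-7,-6): internal coord -7 + (-6)·λ' = -5.183346; -5.183346 ∉ [-0.7, 0.5) → out
#3 (-9,7): internal coord -9 + (7)·λ' = -11.119429; -11.119429 ∉ [-0.7, 0.5) → out
#4 (-7,10): internal coord -7 + (10)·λ' = -10.027756; -10.027756 ∉ [-0.7, 0.5) → out
#5 (-5,-2): internal coord -5 + (-2)·λ' = -4.394449; -4.394449 ∉ [-0.7, 0.5) → out
#6 (-2,-8): internal coord -2 + (-8)·λ' = +0.422205; +0.422205 ∈ [-0.7, 0.5) → IN Λ
#7 (-2,-5): internal coord -2 + (-5)·λ' = -0.486122; -0.486122 ∈ [-0.7, 0.5) → IN Λ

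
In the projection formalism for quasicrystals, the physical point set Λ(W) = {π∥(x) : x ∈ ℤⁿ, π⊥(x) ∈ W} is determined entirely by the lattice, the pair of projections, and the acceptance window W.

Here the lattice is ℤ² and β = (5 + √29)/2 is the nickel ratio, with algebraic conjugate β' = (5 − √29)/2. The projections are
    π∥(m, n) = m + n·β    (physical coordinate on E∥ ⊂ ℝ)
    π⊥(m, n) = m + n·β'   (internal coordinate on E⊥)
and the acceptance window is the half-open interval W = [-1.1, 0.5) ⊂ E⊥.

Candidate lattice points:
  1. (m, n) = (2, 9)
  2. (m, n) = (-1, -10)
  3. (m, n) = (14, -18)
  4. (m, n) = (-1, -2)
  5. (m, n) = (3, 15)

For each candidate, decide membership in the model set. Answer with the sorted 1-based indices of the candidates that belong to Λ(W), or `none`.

1, 4, 5

Compute β' = (5−√29)/2 = -0.1926, so π⊥(m,n) = m -0.1926·n.
#1 (2,9): internal coord 2 + (9)·β' = +0.2668; +0.2668 ∈ [-1.1, 0.5) → IN Λ
#2 (-1,-10): internal coord -1 + (-10)·β' = +0.9258; +0.9258 ∉ [-1.1, 0.5) → out
#3 (14,-18): internal coord 14 + (-18)·β' = +17.4665; +17.4665 ∉ [-1.1, 0.5) → out
#4 (-1,-2): internal coord -1 + (-2)·β' = -0.6148; -0.6148 ∈ [-1.1, 0.5) → IN Λ
#5 (3,15): internal coord 3 + (15)·β' = +0.1113; +0.1113 ∈ [-1.1, 0.5) → IN Λ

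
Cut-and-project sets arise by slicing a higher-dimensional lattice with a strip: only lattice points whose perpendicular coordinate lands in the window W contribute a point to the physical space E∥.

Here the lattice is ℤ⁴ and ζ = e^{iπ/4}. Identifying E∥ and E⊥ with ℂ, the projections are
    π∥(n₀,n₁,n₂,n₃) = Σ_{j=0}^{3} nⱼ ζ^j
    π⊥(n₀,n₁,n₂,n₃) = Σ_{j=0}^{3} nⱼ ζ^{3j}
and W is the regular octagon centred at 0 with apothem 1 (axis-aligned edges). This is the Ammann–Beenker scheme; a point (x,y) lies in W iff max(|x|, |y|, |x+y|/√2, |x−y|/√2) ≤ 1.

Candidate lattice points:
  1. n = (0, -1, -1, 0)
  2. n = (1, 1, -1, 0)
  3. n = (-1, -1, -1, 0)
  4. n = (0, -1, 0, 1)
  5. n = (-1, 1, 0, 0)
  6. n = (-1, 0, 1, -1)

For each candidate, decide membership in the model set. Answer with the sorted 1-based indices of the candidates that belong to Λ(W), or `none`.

1, 3

π⊥(n) = n₀ + n₁ζ³ + n₂ζ⁶ + n₃ζ⁹ where ζ = e^{iπ/4}.
candidate 1: n = (0, -1, -1, 0) → π⊥ ≈ (+0.70711, +0.29289); max(|x|,|y|,|x±y|/√2) = 0.70711 ≤ 1 ⇒ ∈ W
candidate 2: n = (1, 1, -1, 0) → π⊥ ≈ (+0.29289, +1.70711); max(|x|,|y|,|x±y|/√2) = 1.70711 > 1 ⇒ ∉ W
candidate 3: n = (-1, -1, -1, 0) → π⊥ ≈ (-0.29289, +0.29289); max(|x|,|y|,|x±y|/√2) = 0.41421 ≤ 1 ⇒ ∈ W
candidate 4: n = (0, -1, 0, 1) → π⊥ ≈ (+1.41421, +0.00000); max(|x|,|y|,|x±y|/√2) = 1.41421 > 1 ⇒ ∉ W
candidate 5: n = (-1, 1, 0, 0) → π⊥ ≈ (-1.70711, +0.70711); max(|x|,|y|,|x±y|/√2) = 1.70711 > 1 ⇒ ∉ W
candidate 6: n = (-1, 0, 1, -1) → π⊥ ≈ (-1.70711, -1.70711); max(|x|,|y|,|x±y|/√2) = 2.41421 > 1 ⇒ ∉ W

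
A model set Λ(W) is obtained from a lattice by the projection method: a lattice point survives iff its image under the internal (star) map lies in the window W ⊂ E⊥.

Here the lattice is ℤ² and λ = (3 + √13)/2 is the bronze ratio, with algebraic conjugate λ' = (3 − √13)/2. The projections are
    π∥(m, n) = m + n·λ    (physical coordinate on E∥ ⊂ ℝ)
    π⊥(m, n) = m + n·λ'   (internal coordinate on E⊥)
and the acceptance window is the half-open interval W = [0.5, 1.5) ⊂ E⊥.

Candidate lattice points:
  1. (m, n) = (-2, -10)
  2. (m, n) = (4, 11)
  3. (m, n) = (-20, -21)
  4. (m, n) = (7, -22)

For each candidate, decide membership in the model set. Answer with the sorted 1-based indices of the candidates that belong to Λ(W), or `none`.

Numerically λ ≈ 3.30278 and λ' = −1/λ ≈ -0.30278.
#1 (-2,-10): internal coord -2 + (-10)·λ' = +1.02776; +1.02776 ∈ [0.5, 1.5) → IN Λ
#2 (4,11): internal coord 4 + (11)·λ' = +0.66947; +0.66947 ∈ [0.5, 1.5) → IN Λ
#3 (-20,-21): internal coord -20 + (-21)·λ' = -13.64171; -13.64171 ∉ [0.5, 1.5) → out
#4 (7,-22): internal coord 7 + (-22)·λ' = +13.66106; +13.66106 ∉ [0.5, 1.5) → out

1, 2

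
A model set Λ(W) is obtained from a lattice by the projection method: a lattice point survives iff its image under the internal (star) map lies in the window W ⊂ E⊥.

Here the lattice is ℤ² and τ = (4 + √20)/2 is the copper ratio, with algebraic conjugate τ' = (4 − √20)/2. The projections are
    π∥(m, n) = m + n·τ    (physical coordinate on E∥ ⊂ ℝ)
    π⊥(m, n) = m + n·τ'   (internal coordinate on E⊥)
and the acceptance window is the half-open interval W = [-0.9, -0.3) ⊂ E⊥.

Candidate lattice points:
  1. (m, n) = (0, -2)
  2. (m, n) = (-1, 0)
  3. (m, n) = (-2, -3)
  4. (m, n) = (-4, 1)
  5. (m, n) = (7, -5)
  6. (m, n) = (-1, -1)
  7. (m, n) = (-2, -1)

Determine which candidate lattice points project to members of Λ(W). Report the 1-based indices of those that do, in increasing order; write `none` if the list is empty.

6

Compute τ' = (4−√20)/2 = -0.2361, so π⊥(m,n) = m -0.2361·n.
[1] lift (0,-2): star map gives 0.4721; window check -0.9 ≤ 0.4721 < -0.3 is false → out
[2] lift (-1,0): star map gives -1.0000; window check -0.9 ≤ -1.0000 < -0.3 is false → out
[3] lift (-2,-3): star map gives -1.2918; window check -0.9 ≤ -1.2918 < -0.3 is false → out
[4] lift (-4,1): star map gives -4.2361; window check -0.9 ≤ -4.2361 < -0.3 is false → out
[5] lift (7,-5): star map gives 8.1803; window check -0.9 ≤ 8.1803 < -0.3 is false → out
[6] lift (-1,-1): star map gives -0.7639; window check -0.9 ≤ -0.7639 < -0.3 is true → IN Λ
[7] lift (-2,-1): star map gives -1.7639; window check -0.9 ≤ -1.7639 < -0.3 is false → out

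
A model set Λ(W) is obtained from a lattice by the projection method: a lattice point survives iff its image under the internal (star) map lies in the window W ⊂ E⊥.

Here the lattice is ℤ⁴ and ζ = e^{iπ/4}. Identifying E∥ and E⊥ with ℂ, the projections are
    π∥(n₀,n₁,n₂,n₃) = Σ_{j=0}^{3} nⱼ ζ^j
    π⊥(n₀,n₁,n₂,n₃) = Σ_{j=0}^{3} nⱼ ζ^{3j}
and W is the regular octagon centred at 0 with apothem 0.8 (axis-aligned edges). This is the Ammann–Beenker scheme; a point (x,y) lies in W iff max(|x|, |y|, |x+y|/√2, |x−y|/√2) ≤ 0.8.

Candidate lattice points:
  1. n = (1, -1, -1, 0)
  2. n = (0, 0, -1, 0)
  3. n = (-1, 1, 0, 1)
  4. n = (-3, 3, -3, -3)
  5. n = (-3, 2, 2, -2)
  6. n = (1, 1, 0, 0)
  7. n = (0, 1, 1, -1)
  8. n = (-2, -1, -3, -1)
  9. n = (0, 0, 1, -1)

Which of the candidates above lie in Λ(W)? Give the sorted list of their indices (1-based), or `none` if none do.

With ζ = e^{iπ/4} the internal vectors are ζ^0,ζ^3,ζ^6,ζ^9.
#1 (1, -1, -1, 0): internal (1.7071, 0.2929); octagon support 1.7071 vs apothem 0.8 → ∉ W
#2 (0, 0, -1, 0): internal (0.0000, 1.0000); octagon support 1.0000 vs apothem 0.8 → ∉ W
#3 (-1, 1, 0, 1): internal (-1.0000, 1.4142); octagon support 1.7071 vs apothem 0.8 → ∉ W
#4 (-3, 3, -3, -3): internal (-7.2426, 3.0000); octagon support 7.2426 vs apothem 0.8 → ∉ W
#5 (-3, 2, 2, -2): internal (-5.8284, -2.0000); octagon support 5.8284 vs apothem 0.8 → ∉ W
#6 (1, 1, 0, 0): internal (0.2929, 0.7071); octagon support 0.7071 vs apothem 0.8 → ∈ W
#7 (0, 1, 1, -1): internal (-1.4142, -1.0000); octagon support 1.7071 vs apothem 0.8 → ∉ W
#8 (-2, -1, -3, -1): internal (-2.0000, 1.5858); octagon support 2.5355 vs apothem 0.8 → ∉ W
#9 (0, 0, 1, -1): internal (-0.7071, -1.7071); octagon support 1.7071 vs apothem 0.8 → ∉ W

6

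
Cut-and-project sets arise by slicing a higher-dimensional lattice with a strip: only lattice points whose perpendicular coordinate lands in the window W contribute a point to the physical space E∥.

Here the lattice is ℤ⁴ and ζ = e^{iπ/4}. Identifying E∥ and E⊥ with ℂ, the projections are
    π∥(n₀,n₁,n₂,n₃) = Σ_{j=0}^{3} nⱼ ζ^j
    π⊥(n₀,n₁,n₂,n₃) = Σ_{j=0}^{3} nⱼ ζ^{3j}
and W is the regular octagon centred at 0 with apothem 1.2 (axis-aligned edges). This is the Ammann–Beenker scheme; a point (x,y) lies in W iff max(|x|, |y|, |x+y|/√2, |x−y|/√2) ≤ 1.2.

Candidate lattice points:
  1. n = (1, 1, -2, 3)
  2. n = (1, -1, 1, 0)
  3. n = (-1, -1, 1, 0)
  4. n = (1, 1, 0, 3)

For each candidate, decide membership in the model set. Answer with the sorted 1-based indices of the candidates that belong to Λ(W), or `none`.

Internal map: ζ^{3j} for j=0..3 gives (1,0), (−√2/2,√2/2), (0,−1), (√2/2,√2/2).
#1 (1, 1, -2, 3): internal (2.4142, 4.8284); octagon support 5.1213 vs apothem 1.2 → ∉ W
#2 (1, -1, 1, 0): internal (1.7071, -1.7071); octagon support 2.4142 vs apothem 1.2 → ∉ W
#3 (-1, -1, 1, 0): internal (-0.2929, -1.7071); octagon support 1.7071 vs apothem 1.2 → ∉ W
#4 (1, 1, 0, 3): internal (2.4142, 2.8284); octagon support 3.7071 vs apothem 1.2 → ∉ W

none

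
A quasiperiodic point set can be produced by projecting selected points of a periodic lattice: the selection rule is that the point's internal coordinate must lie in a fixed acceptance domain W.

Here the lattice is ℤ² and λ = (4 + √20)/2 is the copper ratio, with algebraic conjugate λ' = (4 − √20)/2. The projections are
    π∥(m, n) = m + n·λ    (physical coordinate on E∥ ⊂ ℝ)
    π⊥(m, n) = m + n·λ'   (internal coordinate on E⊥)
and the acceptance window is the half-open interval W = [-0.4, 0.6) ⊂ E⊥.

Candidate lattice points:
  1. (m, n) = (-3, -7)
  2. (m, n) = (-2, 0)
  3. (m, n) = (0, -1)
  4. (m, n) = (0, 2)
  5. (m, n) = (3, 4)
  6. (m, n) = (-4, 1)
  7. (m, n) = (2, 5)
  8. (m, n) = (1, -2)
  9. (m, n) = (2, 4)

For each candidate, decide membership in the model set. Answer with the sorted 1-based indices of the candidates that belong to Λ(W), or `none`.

Numerically λ ≈ 4.23607 and λ' = −1/λ ≈ -0.23607.
candidate 1: (m,n)=(-3,-7) → π∥ = -3-7·λ ≈ -32.65248, π⊥ = -3-7·λ' ≈ -1.34752 ∉ [-0.4, 0.6) ⇒ out
candidate 2: (m,n)=(-2,0) → π∥ = -2+0·λ ≈ -2.00000, π⊥ = -2+0·λ' ≈ -2.00000 ∉ [-0.4, 0.6) ⇒ out
candidate 3: (m,n)=(0,-1) → π∥ = 0-1·λ ≈ -4.23607, π⊥ = 0-1·λ' ≈ 0.23607 ∈ [-0.4, 0.6) ⇒ IN Λ
candidate 4: (m,n)=(0,2) → π∥ = 0+2·λ ≈ 8.47214, π⊥ = 0+2·λ' ≈ -0.47214 ∉ [-0.4, 0.6) ⇒ out
candidate 5: (m,n)=(3,4) → π∥ = 3+4·λ ≈ 19.94427, π⊥ = 3+4·λ' ≈ 2.05573 ∉ [-0.4, 0.6) ⇒ out
candidate 6: (m,n)=(-4,1) → π∥ = -4+1·λ ≈ 0.23607, π⊥ = -4+1·λ' ≈ -4.23607 ∉ [-0.4, 0.6) ⇒ out
candidate 7: (m,n)=(2,5) → π∥ = 2+5·λ ≈ 23.18034, π⊥ = 2+5·λ' ≈ 0.81966 ∉ [-0.4, 0.6) ⇒ out
candidate 8: (m,n)=(1,-2) → π∥ = 1-2·λ ≈ -7.47214, π⊥ = 1-2·λ' ≈ 1.47214 ∉ [-0.4, 0.6) ⇒ out
candidate 9: (m,n)=(2,4) → π∥ = 2+4·λ ≈ 18.94427, π⊥ = 2+4·λ' ≈ 1.05573 ∉ [-0.4, 0.6) ⇒ out

3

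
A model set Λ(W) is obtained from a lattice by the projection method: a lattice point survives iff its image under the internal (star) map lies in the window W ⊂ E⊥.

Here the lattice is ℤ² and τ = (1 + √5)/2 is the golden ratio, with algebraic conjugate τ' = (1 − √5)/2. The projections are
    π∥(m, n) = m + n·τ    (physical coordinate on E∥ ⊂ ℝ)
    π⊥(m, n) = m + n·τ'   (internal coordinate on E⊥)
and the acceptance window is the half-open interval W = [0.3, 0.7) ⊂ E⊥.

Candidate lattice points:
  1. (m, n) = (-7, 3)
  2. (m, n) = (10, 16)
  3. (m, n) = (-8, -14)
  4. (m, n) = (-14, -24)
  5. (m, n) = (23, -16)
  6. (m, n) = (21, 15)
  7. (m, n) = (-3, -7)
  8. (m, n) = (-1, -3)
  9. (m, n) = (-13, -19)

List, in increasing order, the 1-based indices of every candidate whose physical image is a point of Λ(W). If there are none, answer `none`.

3

Numerically τ ≈ 1.6180 and τ' = −1/τ ≈ -0.6180.
candidate 1: (m,n)=(-7,3) → π∥ = -7+3·τ ≈ -2.1459, π⊥ = -7+3·τ' ≈ -8.8541 ∉ [0.3, 0.7) ⇒ out
candidate 2: (m,n)=(10,16) → π∥ = 10+16·τ ≈ 35.8885, π⊥ = 10+16·τ' ≈ 0.1115 ∉ [0.3, 0.7) ⇒ out
candidate 3: (m,n)=(-8,-14) → π∥ = -8-14·τ ≈ -30.6525, π⊥ = -8-14·τ' ≈ 0.6525 ∈ [0.3, 0.7) ⇒ IN Λ
candidate 4: (m,n)=(-14,-24) → π∥ = -14-24·τ ≈ -52.8328, π⊥ = -14-24·τ' ≈ 0.8328 ∉ [0.3, 0.7) ⇒ out
candidate 5: (m,n)=(23,-16) → π∥ = 23-16·τ ≈ -2.8885, π⊥ = 23-16·τ' ≈ 32.8885 ∉ [0.3, 0.7) ⇒ out
candidate 6: (m,n)=(21,15) → π∥ = 21+15·τ ≈ 45.2705, π⊥ = 21+15·τ' ≈ 11.7295 ∉ [0.3, 0.7) ⇒ out
candidate 7: (m,n)=(-3,-7) → π∥ = -3-7·τ ≈ -14.3262, π⊥ = -3-7·τ' ≈ 1.3262 ∉ [0.3, 0.7) ⇒ out
candidate 8: (m,n)=(-1,-3) → π∥ = -1-3·τ ≈ -5.8541, π⊥ = -1-3·τ' ≈ 0.8541 ∉ [0.3, 0.7) ⇒ out
candidate 9: (m,n)=(-13,-19) → π∥ = -13-19·τ ≈ -43.7426, π⊥ = -13-19·τ' ≈ -1.2574 ∉ [0.3, 0.7) ⇒ out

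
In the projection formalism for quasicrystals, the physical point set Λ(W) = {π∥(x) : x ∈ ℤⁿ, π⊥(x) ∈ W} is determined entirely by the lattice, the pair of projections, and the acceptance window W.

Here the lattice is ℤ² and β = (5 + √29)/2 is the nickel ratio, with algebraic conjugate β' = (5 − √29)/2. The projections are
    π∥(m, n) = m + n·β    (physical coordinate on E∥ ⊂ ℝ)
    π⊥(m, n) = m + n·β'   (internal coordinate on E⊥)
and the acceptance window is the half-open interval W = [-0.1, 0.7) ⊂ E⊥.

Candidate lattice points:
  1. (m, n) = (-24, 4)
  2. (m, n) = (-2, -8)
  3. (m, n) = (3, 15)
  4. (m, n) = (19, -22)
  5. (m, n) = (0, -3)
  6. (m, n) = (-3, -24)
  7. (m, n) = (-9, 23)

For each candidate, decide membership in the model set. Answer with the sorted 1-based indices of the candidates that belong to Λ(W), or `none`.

β' = (5−√29)/2 ≈ -0.1926.
[1] lift (-24,4): star map gives -24.7703; window check -0.1 ≤ -24.7703 < 0.7 is false → out
[2] lift (-2,-8): star map gives -0.4593; window check -0.1 ≤ -0.4593 < 0.7 is false → out
[3] lift (3,15): star map gives 0.1113; window check -0.1 ≤ 0.1113 < 0.7 is true → IN Λ
[4] lift (19,-22): star map gives 23.2368; window check -0.1 ≤ 23.2368 < 0.7 is false → out
[5] lift (0,-3): star map gives 0.5777; window check -0.1 ≤ 0.5777 < 0.7 is true → IN Λ
[6] lift (-3,-24): star map gives 1.6220; window check -0.1 ≤ 1.6220 < 0.7 is false → out
[7] lift (-9,23): star map gives -13.4294; window check -0.1 ≤ -13.4294 < 0.7 is false → out

3, 5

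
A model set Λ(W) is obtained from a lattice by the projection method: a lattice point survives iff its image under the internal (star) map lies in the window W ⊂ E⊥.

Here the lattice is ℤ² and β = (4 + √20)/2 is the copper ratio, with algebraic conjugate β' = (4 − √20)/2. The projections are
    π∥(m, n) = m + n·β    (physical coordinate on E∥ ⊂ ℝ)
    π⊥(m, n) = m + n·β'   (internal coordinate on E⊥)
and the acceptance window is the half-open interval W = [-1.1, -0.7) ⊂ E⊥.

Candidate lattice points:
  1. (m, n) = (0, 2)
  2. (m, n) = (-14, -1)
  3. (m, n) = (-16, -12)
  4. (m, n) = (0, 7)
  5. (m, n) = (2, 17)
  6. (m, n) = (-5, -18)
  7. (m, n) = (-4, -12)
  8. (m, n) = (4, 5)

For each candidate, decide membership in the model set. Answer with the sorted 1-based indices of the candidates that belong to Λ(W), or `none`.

Compute β' = (4−√20)/2 = -0.2361, so π⊥(m,n) = m -0.2361·n.
candidate 1: (m,n)=(0,2) → π∥ = 0+2·β ≈ 8.4721, π⊥ = 0+2·β' ≈ -0.4721 ∉ [-1.1, -0.7) ⇒ out
candidate 2: (m,n)=(-14,-1) → π∥ = -14-1·β ≈ -18.2361, π⊥ = -14-1·β' ≈ -13.7639 ∉ [-1.1, -0.7) ⇒ out
candidate 3: (m,n)=(-16,-12) → π∥ = -16-12·β ≈ -66.8328, π⊥ = -16-12·β' ≈ -13.1672 ∉ [-1.1, -0.7) ⇒ out
candidate 4: (m,n)=(0,7) → π∥ = 0+7·β ≈ 29.6525, π⊥ = 0+7·β' ≈ -1.6525 ∉ [-1.1, -0.7) ⇒ out
candidate 5: (m,n)=(2,17) → π∥ = 2+17·β ≈ 74.0132, π⊥ = 2+17·β' ≈ -2.0132 ∉ [-1.1, -0.7) ⇒ out
candidate 6: (m,n)=(-5,-18) → π∥ = -5-18·β ≈ -81.2492, π⊥ = -5-18·β' ≈ -0.7508 ∈ [-1.1, -0.7) ⇒ IN Λ
candidate 7: (m,n)=(-4,-12) → π∥ = -4-12·β ≈ -54.8328, π⊥ = -4-12·β' ≈ -1.1672 ∉ [-1.1, -0.7) ⇒ out
candidate 8: (m,n)=(4,5) → π∥ = 4+5·β ≈ 25.1803, π⊥ = 4+5·β' ≈ 2.8197 ∉ [-1.1, -0.7) ⇒ out

6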